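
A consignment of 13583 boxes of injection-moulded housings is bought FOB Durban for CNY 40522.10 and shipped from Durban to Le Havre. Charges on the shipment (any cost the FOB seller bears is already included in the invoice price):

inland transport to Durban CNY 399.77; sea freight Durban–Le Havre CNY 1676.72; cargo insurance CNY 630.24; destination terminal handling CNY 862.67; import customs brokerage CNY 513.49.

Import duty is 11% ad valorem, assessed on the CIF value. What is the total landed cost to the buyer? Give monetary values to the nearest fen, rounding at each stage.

FOB: the seller bears costs until goods are on board at the origin port; the buyer bears freight, insurance and all costs thereafter.
Already in the invoice (seller's account under FOB): inland to port — exclude.
CIF value = FOB price + freight + insurance = 40522.10 + 1676.72 + 630.24 = 42829.06
Import duty = 42829.06 × 11% = 4711.20
Buyer bears: freight 1676.72 + insurance 630.24 + destination terminal 862.67 + brokerage 513.49 + duty 4711.20 = 8394.32
Landed cost = invoice 40522.10 + 8394.32 = 48916.42

Total landed cost: CNY 48916.42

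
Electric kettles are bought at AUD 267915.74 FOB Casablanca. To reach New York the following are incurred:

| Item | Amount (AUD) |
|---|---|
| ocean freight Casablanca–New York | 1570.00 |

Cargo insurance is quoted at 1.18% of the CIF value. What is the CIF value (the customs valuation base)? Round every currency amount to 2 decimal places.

Let C be the CIF value. C = FOB price + freight + 1.18% × C
C − 1.18% × C = 267915.74 + 1570.00
0.9882 × C = 269485.74
C = 269485.74 / 0.9882 = 272703.64
Insurance premium = 1.18% × 272703.64 = 3217.90

CIF value: AUD 272703.64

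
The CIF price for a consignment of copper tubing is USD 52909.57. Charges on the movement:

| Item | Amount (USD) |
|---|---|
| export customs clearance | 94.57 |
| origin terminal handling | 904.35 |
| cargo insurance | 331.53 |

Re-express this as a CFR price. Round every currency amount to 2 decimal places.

CFR price: USD 52578.04

Not relevant to the conversion: export clearance, origin terminal — on the seller under both CIF and CFR; already in the CIF price and stays in the CFR price.
From CIF to CFR, the seller no longer bears: insurance.
CFR price = 52909.57 − 331.53 = 52578.04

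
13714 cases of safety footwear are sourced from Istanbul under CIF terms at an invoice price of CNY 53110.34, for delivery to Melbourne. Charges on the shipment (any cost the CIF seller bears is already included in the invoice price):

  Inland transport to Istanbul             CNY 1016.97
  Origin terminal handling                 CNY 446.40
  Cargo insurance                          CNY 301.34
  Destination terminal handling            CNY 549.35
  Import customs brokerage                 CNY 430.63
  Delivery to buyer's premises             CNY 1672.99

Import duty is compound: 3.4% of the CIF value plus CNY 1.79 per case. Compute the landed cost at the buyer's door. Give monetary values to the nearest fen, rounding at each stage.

Total landed cost: CNY 82117.12

CIF: the seller pays costs through ocean freight and marine insurance to the destination port.
Already in the invoice (seller's account under CIF): inland to port, origin terminal, insurance — exclude.
The CIF price already equals the CIF value: 53110.34
Ad valorem component: 53110.34 × 3.4% = 1805.75
Specific component: 13714 × 1.79 = 24548.06
Import duty = 1805.75 + 24548.06 = 26353.81
Buyer bears: destination terminal 549.35 + brokerage 430.63 + delivery 1672.99 + duty 26353.81 = 29006.78
Landed cost = invoice 53110.34 + 29006.78 = 82117.12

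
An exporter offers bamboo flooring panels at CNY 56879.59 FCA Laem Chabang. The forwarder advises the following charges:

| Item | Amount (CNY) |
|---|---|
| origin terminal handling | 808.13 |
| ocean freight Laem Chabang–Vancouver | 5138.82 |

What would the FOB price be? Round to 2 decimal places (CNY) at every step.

FOB price: CNY 57687.72

Not relevant to the conversion: freight — on the buyer under both terms; not part of either seller's price.
From FCA to FOB, the seller additionally bears: origin terminal.
FOB price = 56879.59 + 808.13 = 57687.72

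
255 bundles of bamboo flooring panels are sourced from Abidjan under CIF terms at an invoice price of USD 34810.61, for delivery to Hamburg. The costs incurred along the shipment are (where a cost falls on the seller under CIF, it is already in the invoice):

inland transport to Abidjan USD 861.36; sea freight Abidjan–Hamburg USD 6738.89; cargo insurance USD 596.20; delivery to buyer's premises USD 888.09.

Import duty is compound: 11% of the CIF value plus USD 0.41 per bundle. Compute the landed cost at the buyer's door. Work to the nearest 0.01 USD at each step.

CIF: the seller pays costs through ocean freight and marine insurance to the destination port.
Already in the invoice (seller's account under CIF): inland to port, freight, insurance — exclude.
The CIF price already equals the CIF value: 34810.61
Ad valorem component: 34810.61 × 11% = 3829.17
Specific component: 255 × 0.41 = 104.55
Import duty = 3829.17 + 104.55 = 3933.72
Buyer bears: delivery 888.09 + duty 3933.72 = 4821.81
Landed cost = invoice 34810.61 + 4821.81 = 39632.42

Total landed cost: USD 39632.42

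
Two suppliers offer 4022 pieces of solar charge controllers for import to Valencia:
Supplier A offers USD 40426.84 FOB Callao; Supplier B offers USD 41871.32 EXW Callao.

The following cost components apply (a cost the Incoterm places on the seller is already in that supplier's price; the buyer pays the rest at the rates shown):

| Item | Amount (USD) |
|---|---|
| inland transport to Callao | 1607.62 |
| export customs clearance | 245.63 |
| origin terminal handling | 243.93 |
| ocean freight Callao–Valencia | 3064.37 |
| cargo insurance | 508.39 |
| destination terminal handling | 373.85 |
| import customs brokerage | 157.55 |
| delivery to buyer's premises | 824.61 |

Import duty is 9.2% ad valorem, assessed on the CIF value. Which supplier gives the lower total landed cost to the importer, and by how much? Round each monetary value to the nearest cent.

Supplier A (FOB):
CIF value = FOB price + freight + insurance = 40426.84 + 3064.37 + 508.39 = 43999.60
Import duty = 43999.60 × 9.2% = 4047.96
Buyer bears (A): 3064.37 + 508.39 + 373.85 + 157.55 + 824.61 = 4928.77
Landed cost (A) = invoice 40426.84 + 4928.77 + duty 4047.96 = 49403.57
Supplier B (EXW):
CIF value = EXW price + inland to port + export clearance + origin terminal + freight + insurance = 41871.32 + 1607.62 + 245.63 + 243.93 + 3064.37 + 508.39 = 47541.26
Import duty = 47541.26 × 9.2% = 4373.80
Buyer bears (B): 1607.62 + 245.63 + 243.93 + 3064.37 + 508.39 + 373.85 + 157.55 + 824.61 = 7025.95
Landed cost (B) = invoice 41871.32 + 7025.95 + duty 4373.80 = 53271.07
Difference = |49403.57 − 53271.07| = 3867.50

Supplier A is cheaper by USD 3867.50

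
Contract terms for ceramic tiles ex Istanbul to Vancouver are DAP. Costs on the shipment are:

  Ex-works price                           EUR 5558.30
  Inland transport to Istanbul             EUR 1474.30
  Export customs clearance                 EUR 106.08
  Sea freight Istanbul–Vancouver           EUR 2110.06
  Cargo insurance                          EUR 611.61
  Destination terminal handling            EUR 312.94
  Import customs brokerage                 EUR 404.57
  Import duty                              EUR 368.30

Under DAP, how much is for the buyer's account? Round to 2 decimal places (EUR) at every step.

Buyer's account: EUR 772.87

DAP: the seller bears all costs to the named destination except import duty and clearance.
Seller's account: goods 5558.30 + inland to port 1474.30 + export clearance 106.08 + freight 2110.06 + insurance 611.61 + destination terminal 312.94 = 10173.29
Buyer's account: brokerage 404.57 + duty 368.30 = 772.87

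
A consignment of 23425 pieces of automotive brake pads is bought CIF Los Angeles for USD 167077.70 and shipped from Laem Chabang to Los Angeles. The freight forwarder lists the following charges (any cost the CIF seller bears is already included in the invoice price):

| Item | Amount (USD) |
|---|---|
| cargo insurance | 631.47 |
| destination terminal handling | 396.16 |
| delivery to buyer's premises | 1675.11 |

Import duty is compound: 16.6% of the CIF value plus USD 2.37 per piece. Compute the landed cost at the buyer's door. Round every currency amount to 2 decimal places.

Total landed cost: USD 252401.12

CIF: the seller pays costs through ocean freight and marine insurance to the destination port.
Already in the invoice (seller's account under CIF): insurance — exclude.
The CIF price already equals the CIF value: 167077.70
Ad valorem component: 167077.70 × 16.6% = 27734.90
Specific component: 23425 × 2.37 = 55517.25
Import duty = 27734.90 + 55517.25 = 83252.15
Buyer bears: destination terminal 396.16 + delivery 1675.11 + duty 83252.15 = 85323.42
Landed cost = invoice 167077.70 + 85323.42 = 252401.12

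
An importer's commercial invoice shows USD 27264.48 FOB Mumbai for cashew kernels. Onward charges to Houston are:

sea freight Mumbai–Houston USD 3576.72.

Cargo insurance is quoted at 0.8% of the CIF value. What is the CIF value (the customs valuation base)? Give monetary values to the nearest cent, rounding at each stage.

CIF value: USD 31089.92

Let C be the CIF value. C = FOB price + freight + 0.8% × C
C − 0.8% × C = 27264.48 + 3576.72
0.992 × C = 30841.20
C = 30841.20 / 0.992 = 31089.92
Insurance premium = 0.8% × 31089.92 = 248.72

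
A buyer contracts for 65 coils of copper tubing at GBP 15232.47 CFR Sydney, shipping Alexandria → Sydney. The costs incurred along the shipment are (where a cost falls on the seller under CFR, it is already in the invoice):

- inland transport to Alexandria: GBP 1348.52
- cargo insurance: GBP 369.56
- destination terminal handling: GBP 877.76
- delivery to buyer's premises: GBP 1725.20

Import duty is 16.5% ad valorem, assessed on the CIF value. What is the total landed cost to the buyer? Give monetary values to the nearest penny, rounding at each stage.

CFR: the seller pays costs through ocean freight to the destination port, but not insurance.
Already in the invoice (seller's account under CFR): inland to port — exclude.
CIF value = CFR price + insurance = 15232.47 + 369.56 = 15602.03
Import duty = 15602.03 × 16.5% = 2574.33
Buyer bears: insurance 369.56 + destination terminal 877.76 + delivery 1725.20 + duty 2574.33 = 5546.85
Landed cost = invoice 15232.47 + 5546.85 = 20779.32

Total landed cost: GBP 20779.32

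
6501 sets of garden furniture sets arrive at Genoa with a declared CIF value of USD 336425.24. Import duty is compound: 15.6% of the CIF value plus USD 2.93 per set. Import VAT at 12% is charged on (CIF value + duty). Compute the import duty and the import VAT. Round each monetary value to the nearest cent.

Ad valorem component: 336425.24 × 15.6% = 52482.34
Specific component: 6501 × 2.93 = 19047.93
Import duty = 52482.34 + 19047.93 = 71530.27
VAT base = CIF + duty = 336425.24 + 71530.27 = 407955.51
Import VAT = 407955.51 × 12% = 48954.66

Import duty: USD 71530.27; import VAT: USD 48954.66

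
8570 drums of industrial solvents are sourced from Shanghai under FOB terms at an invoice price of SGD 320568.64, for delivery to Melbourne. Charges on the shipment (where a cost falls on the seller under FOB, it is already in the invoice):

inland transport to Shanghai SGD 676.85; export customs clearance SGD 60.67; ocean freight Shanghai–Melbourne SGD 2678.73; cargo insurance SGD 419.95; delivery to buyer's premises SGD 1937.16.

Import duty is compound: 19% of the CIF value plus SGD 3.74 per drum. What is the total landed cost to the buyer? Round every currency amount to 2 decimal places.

FOB: the seller bears costs until goods are on board at the origin port; the buyer bears freight, insurance and all costs thereafter.
Already in the invoice (seller's account under FOB): inland to port, export clearance — exclude.
CIF value = FOB price + freight + insurance = 320568.64 + 2678.73 + 419.95 = 323667.32
Ad valorem component: 323667.32 × 19% = 61496.79
Specific component: 8570 × 3.74 = 32051.80
Import duty = 61496.79 + 32051.80 = 93548.59
Buyer bears: freight 2678.73 + insurance 419.95 + delivery 1937.16 + duty 93548.59 = 98584.43
Landed cost = invoice 320568.64 + 98584.43 = 419153.07

Total landed cost: SGD 419153.07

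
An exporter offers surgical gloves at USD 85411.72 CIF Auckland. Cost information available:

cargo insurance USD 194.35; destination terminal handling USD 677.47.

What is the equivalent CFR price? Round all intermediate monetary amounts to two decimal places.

Not relevant to the conversion: destination terminal — on the buyer under both terms; not part of either seller's price.
From CIF to CFR, the seller no longer bears: insurance.
CFR price = 85411.72 − 194.35 = 85217.37

CFR price: USD 85217.37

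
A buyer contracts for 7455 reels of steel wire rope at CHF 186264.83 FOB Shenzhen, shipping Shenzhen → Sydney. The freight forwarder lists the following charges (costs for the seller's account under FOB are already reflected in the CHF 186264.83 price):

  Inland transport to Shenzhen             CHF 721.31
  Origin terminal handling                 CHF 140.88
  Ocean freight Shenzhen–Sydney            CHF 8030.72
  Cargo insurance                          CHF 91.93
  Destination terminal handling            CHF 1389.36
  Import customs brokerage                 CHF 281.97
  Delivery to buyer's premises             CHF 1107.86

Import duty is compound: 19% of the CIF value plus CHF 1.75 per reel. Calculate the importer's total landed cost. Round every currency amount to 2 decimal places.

Total landed cost: CHF 247146.54

FOB: the seller bears costs until goods are on board at the origin port; the buyer bears freight, insurance and all costs thereafter.
Already in the invoice (seller's account under FOB): inland to port, origin terminal — exclude.
CIF value = FOB price + freight + insurance = 186264.83 + 8030.72 + 91.93 = 194387.48
Ad valorem component: 194387.48 × 19% = 36933.62
Specific component: 7455 × 1.75 = 13046.25
Import duty = 36933.62 + 13046.25 = 49979.87
Buyer bears: freight 8030.72 + insurance 91.93 + destination terminal 1389.36 + brokerage 281.97 + delivery 1107.86 + duty 49979.87 = 60881.71
Landed cost = invoice 186264.83 + 60881.71 = 247146.54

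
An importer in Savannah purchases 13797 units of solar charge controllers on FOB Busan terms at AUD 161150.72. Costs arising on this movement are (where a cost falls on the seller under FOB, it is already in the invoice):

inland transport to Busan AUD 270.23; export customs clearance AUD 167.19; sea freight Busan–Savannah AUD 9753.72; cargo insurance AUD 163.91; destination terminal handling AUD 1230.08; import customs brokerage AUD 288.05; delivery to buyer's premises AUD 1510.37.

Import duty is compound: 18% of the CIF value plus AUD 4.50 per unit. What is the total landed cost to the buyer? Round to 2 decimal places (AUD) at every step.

FOB: the seller bears costs until goods are on board at the origin port; the buyer bears freight, insurance and all costs thereafter.
Already in the invoice (seller's account under FOB): inland to port, export clearance — exclude.
CIF value = FOB price + freight + insurance = 161150.72 + 9753.72 + 163.91 = 171068.35
Ad valorem component: 171068.35 × 18% = 30792.30
Specific component: 13797 × 4.50 = 62086.50
Import duty = 30792.30 + 62086.50 = 92878.80
Buyer bears: freight 9753.72 + insurance 163.91 + destination terminal 1230.08 + brokerage 288.05 + delivery 1510.37 + duty 92878.80 = 105824.93
Landed cost = invoice 161150.72 + 105824.93 = 266975.65

Total landed cost: AUD 266975.65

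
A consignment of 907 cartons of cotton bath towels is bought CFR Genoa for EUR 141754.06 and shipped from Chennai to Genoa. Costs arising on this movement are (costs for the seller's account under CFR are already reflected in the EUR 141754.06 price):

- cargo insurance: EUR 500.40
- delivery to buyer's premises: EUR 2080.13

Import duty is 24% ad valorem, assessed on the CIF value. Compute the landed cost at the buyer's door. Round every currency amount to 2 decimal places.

Total landed cost: EUR 178475.66

CFR: the seller pays costs through ocean freight to the destination port, but not insurance.
CIF value = CFR price + insurance = 141754.06 + 500.40 = 142254.46
Import duty = 142254.46 × 24% = 34141.07
Buyer bears: insurance 500.40 + delivery 2080.13 + duty 34141.07 = 36721.60
Landed cost = invoice 141754.06 + 36721.60 = 178475.66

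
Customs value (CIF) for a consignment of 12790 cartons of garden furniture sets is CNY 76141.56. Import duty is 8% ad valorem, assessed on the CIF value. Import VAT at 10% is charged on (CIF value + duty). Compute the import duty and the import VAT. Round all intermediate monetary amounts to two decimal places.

Import duty: CNY 6091.32; import VAT: CNY 8223.29

Import duty = 76141.56 × 8% = 6091.32
VAT base = CIF + duty = 76141.56 + 6091.32 = 82232.88
Import VAT = 82232.88 × 10% = 8223.29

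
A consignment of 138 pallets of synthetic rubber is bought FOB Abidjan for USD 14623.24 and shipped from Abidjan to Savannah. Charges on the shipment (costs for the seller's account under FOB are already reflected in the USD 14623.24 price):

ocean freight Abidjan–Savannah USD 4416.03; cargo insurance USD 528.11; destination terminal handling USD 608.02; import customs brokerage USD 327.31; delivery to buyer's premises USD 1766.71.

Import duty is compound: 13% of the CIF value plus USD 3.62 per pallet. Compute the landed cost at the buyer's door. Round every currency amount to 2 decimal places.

Total landed cost: USD 25312.74

FOB: the seller bears costs until goods are on board at the origin port; the buyer bears freight, insurance and all costs thereafter.
CIF value = FOB price + freight + insurance = 14623.24 + 4416.03 + 528.11 = 19567.38
Ad valorem component: 19567.38 × 13% = 2543.76
Specific component: 138 × 3.62 = 499.56
Import duty = 2543.76 + 499.56 = 3043.32
Buyer bears: freight 4416.03 + insurance 528.11 + destination terminal 608.02 + brokerage 327.31 + delivery 1766.71 + duty 3043.32 = 10689.50
Landed cost = invoice 14623.24 + 10689.50 = 25312.74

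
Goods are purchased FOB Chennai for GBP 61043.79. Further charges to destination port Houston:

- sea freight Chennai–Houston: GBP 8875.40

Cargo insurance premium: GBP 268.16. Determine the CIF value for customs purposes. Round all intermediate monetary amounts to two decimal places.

CIF value: GBP 70187.35

CIF = FOB price + freight + insurance
CIF = 61043.79 + 8875.40 + 268.16 = 70187.35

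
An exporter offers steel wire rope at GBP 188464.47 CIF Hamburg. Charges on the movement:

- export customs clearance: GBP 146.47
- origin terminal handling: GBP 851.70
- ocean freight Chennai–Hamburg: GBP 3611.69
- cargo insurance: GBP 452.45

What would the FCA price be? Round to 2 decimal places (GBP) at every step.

Not relevant to the conversion: export clearance — on the seller under both CIF and FCA; already in the CIF price and stays in the FCA price.
From CIF to FCA, the seller no longer bears: origin terminal, freight, insurance.
FCA price = 188464.47 − 851.70 − 3611.69 − 452.45 = 183548.63

FCA price: GBP 183548.63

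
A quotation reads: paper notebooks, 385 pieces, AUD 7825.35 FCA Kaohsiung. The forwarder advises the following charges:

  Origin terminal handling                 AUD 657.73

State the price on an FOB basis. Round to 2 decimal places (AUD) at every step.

From FCA to FOB, the seller additionally bears: origin terminal.
FOB price = 7825.35 + 657.73 = 8483.08

FOB price: AUD 8483.08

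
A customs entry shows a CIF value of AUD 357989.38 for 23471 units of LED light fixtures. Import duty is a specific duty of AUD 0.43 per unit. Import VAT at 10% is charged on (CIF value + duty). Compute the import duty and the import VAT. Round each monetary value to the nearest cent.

Import duty: AUD 10092.53; import VAT: AUD 36808.19

Import duty = 23471 × 0.43 = 10092.53
VAT base = CIF + duty = 357989.38 + 10092.53 = 368081.91
Import VAT = 368081.91 × 10% = 36808.19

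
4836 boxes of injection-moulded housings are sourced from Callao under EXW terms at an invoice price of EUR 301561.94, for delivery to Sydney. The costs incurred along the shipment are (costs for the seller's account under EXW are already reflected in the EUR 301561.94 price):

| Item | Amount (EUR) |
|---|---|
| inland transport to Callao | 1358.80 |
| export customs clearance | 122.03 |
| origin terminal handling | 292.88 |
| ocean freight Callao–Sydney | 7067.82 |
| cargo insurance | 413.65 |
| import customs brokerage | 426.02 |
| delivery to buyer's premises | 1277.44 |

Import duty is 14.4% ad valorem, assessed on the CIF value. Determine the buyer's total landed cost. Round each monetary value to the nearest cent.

EXW: the seller makes goods available at their premises; the buyer bears all onward costs.
CIF value = EXW price + inland to port + export clearance + origin terminal + freight + insurance = 301561.94 + 1358.80 + 122.03 + 292.88 + 7067.82 + 413.65 = 310817.12
Import duty = 310817.12 × 14.4% = 44757.67
Buyer bears: inland to port 1358.80 + export clearance 122.03 + origin terminal 292.88 + freight 7067.82 + insurance 413.65 + brokerage 426.02 + delivery 1277.44 + duty 44757.67 = 55716.31
Landed cost = invoice 301561.94 + 55716.31 = 357278.25

Total landed cost: EUR 357278.25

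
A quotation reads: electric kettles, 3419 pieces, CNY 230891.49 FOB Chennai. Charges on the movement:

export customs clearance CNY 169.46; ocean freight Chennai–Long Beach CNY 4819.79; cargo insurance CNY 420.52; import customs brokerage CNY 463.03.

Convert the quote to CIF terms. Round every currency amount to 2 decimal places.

CIF price: CNY 236131.80

Not relevant to the conversion: export clearance — on the seller under both FOB and CIF; already in the FOB price and stays in the CIF price. brokerage — on the buyer under both terms; not part of either seller's price.
From FOB to CIF, the seller additionally bears: freight, insurance.
CIF price = 230891.49 + 4819.79 + 420.52 = 236131.80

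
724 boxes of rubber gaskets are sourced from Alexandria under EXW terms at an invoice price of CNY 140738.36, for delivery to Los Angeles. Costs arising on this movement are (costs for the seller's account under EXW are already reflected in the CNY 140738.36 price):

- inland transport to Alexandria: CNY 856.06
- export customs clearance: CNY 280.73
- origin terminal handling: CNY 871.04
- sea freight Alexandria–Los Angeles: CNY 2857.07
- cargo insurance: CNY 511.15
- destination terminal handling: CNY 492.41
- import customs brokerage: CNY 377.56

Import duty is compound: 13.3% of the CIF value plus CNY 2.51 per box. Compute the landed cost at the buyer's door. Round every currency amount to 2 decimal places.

EXW: the seller makes goods available at their premises; the buyer bears all onward costs.
CIF value = EXW price + inland to port + export clearance + origin terminal + freight + insurance = 140738.36 + 856.06 + 280.73 + 871.04 + 2857.07 + 511.15 = 146114.41
Ad valorem component: 146114.41 × 13.3% = 19433.22
Specific component: 724 × 2.51 = 1817.24
Import duty = 19433.22 + 1817.24 = 21250.46
Buyer bears: inland to port 856.06 + export clearance 280.73 + origin terminal 871.04 + freight 2857.07 + insurance 511.15 + destination terminal 492.41 + brokerage 377.56 + duty 21250.46 = 27496.48
Landed cost = invoice 140738.36 + 27496.48 = 168234.84

Total landed cost: CNY 168234.84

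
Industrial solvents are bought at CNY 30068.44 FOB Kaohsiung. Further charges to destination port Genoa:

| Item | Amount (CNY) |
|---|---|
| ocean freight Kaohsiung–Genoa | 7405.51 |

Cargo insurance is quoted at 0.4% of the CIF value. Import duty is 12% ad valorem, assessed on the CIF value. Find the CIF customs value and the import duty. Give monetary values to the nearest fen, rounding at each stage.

CIF value: CNY 37624.45; import duty: CNY 4514.93

Let C be the CIF value. C = FOB price + freight + 0.4% × C
C − 0.4% × C = 30068.44 + 7405.51
0.996 × C = 37473.95
C = 37473.95 / 0.996 = 37624.45
Insurance premium = 0.4% × 37624.45 = 150.50
Import duty = 37624.45 × 12% = 4514.93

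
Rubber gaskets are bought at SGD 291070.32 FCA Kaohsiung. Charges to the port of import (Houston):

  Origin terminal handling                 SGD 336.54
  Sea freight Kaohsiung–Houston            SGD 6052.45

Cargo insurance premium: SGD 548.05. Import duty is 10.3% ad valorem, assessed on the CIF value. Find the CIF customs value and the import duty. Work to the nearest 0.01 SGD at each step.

CIF value: SGD 298007.36; import duty: SGD 30694.76

CIF = FCA price + pre-shipment costs + freight + insurance
CIF = 291070.32 + 336.54 + 6052.45 + 548.05 = 298007.36
Import duty = 298007.36 × 10.3% = 30694.76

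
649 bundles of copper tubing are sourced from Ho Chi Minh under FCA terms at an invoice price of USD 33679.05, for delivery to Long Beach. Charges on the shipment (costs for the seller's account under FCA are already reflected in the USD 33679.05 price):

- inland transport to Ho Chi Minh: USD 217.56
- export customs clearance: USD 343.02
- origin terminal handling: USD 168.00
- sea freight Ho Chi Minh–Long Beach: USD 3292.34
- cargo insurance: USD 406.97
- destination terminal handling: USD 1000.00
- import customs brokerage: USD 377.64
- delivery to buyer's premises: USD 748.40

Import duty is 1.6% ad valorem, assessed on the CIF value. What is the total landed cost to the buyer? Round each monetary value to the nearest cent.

Total landed cost: USD 40273.14

FCA: the seller delivers export-cleared goods to the carrier; the buyer bears costs from that point.
Already in the invoice (seller's account under FCA): inland to port, export clearance — exclude.
CIF value = FCA price + origin terminal + freight + insurance = 33679.05 + 168.00 + 3292.34 + 406.97 = 37546.36
Import duty = 37546.36 × 1.6% = 600.74
Buyer bears: origin terminal 168.00 + freight 3292.34 + insurance 406.97 + destination terminal 1000.00 + brokerage 377.64 + delivery 748.40 + duty 600.74 = 6594.09
Landed cost = invoice 33679.05 + 6594.09 = 40273.14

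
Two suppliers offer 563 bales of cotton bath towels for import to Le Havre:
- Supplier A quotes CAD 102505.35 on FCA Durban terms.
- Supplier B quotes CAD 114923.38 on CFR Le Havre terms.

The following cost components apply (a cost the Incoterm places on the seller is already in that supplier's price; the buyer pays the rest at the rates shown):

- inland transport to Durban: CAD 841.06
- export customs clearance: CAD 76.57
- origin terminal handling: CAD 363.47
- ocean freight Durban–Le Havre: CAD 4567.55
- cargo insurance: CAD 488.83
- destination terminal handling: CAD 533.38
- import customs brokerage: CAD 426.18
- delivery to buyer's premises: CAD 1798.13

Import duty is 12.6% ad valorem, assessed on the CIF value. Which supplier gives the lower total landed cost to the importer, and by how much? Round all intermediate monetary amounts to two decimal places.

Supplier A (FCA):
CIF value = FCA price + origin terminal + freight + insurance = 102505.35 + 363.47 + 4567.55 + 488.83 = 107925.20
Import duty = 107925.20 × 12.6% = 13598.58
Buyer bears (A): 363.47 + 4567.55 + 488.83 + 533.38 + 426.18 + 1798.13 = 8177.54
Landed cost (A) = invoice 102505.35 + 8177.54 + duty 13598.58 = 124281.47
Supplier B (CFR):
CIF value = CFR price + insurance = 114923.38 + 488.83 = 115412.21
Import duty = 115412.21 × 12.6% = 14541.94
Buyer bears (B): 488.83 + 533.38 + 426.18 + 1798.13 = 3246.52
Landed cost (B) = invoice 114923.38 + 3246.52 + duty 14541.94 = 132711.84
Difference = |124281.47 − 132711.84| = 8430.37

Supplier A is cheaper by CAD 8430.37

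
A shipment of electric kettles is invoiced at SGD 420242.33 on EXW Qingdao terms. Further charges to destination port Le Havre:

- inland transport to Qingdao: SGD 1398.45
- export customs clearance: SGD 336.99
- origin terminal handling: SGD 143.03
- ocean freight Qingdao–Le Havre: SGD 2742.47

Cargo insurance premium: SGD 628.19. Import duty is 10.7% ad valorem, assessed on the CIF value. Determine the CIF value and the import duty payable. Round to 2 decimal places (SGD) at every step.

CIF value: SGD 425491.46; import duty: SGD 45527.59

CIF = EXW price + pre-shipment costs + freight + insurance
CIF = 420242.33 + 1398.45 + 336.99 + 143.03 + 2742.47 + 628.19 = 425491.46
Import duty = 425491.46 × 10.7% = 45527.59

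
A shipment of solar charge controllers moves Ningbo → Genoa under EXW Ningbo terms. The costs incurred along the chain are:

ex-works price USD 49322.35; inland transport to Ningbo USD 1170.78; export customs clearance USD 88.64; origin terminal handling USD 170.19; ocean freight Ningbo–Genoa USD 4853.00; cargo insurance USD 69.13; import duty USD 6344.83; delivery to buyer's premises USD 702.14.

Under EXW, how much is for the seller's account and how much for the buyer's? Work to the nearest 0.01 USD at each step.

EXW: the seller makes goods available at their premises; the buyer bears all onward costs.
Seller's account: goods 49322.35 = 49322.35
Buyer's account: inland to port 1170.78 + export clearance 88.64 + origin terminal 170.19 + freight 4853.00 + insurance 69.13 + duty 6344.83 + delivery 702.14 = 13398.71

Seller: USD 49322.35; buyer: USD 13398.71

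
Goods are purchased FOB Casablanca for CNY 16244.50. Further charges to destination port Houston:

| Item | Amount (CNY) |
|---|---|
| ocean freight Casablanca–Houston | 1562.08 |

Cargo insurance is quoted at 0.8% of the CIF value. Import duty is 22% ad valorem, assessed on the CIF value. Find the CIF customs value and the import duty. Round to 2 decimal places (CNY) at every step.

CIF value: CNY 17950.18; import duty: CNY 3949.04

Let C be the CIF value. C = FOB price + freight + 0.8% × C
C − 0.8% × C = 16244.50 + 1562.08
0.992 × C = 17806.58
C = 17806.58 / 0.992 = 17950.18
Insurance premium = 0.8% × 17950.18 = 143.60
Import duty = 17950.18 × 22% = 3949.04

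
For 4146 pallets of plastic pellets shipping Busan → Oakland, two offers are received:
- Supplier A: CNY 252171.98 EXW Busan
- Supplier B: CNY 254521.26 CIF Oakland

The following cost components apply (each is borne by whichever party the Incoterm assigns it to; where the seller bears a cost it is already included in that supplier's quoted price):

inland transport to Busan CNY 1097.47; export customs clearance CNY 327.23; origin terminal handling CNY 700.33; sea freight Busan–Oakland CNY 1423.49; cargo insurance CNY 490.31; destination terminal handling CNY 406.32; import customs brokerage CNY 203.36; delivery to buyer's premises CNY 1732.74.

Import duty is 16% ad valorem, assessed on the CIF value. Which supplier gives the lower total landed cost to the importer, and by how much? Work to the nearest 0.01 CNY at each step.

Supplier B is cheaper by CNY 1959.88

Supplier A (EXW):
CIF value = EXW price + inland to port + export clearance + origin terminal + freight + insurance = 252171.98 + 1097.47 + 327.23 + 700.33 + 1423.49 + 490.31 = 256210.81
Import duty = 256210.81 × 16% = 40993.73
Buyer bears (A): 1097.47 + 327.23 + 700.33 + 1423.49 + 490.31 + 406.32 + 203.36 + 1732.74 = 6381.25
Landed cost (A) = invoice 252171.98 + 6381.25 + duty 40993.73 = 299546.96
Supplier B (CIF):
The CIF price already equals the CIF value: 254521.26
Import duty = 254521.26 × 16% = 40723.40
Buyer bears (B): 406.32 + 203.36 + 1732.74 = 2342.42
Landed cost (B) = invoice 254521.26 + 2342.42 + duty 40723.40 = 297587.08
Difference = |299546.96 − 297587.08| = 1959.88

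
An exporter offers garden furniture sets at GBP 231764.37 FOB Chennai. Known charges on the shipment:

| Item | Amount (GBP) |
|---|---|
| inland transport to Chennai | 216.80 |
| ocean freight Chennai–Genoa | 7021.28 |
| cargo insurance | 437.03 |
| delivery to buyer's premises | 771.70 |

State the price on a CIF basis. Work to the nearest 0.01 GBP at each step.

CIF price: GBP 239222.68

Not relevant to the conversion: inland to port — on the seller under both FOB and CIF; already in the FOB price and stays in the CIF price. delivery — on the buyer under both terms; not part of either seller's price.
From FOB to CIF, the seller additionally bears: freight, insurance.
CIF price = 231764.37 + 7021.28 + 437.03 = 239222.68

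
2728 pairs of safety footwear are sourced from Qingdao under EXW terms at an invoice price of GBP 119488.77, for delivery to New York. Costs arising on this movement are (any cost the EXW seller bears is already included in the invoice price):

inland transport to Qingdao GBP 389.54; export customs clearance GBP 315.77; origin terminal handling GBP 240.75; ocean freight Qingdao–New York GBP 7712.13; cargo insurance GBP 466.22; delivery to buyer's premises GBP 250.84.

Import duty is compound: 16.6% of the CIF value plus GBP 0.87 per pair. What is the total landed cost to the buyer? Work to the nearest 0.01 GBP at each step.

EXW: the seller makes goods available at their premises; the buyer bears all onward costs.
CIF value = EXW price + inland to port + export clearance + origin terminal + freight + insurance = 119488.77 + 389.54 + 315.77 + 240.75 + 7712.13 + 466.22 = 128613.18
Ad valorem component: 128613.18 × 16.6% = 21349.79
Specific component: 2728 × 0.87 = 2373.36
Import duty = 21349.79 + 2373.36 = 23723.15
Buyer bears: inland to port 389.54 + export clearance 315.77 + origin terminal 240.75 + freight 7712.13 + insurance 466.22 + delivery 250.84 + duty 23723.15 = 33098.40
Landed cost = invoice 119488.77 + 33098.40 = 152587.17

Total landed cost: GBP 152587.17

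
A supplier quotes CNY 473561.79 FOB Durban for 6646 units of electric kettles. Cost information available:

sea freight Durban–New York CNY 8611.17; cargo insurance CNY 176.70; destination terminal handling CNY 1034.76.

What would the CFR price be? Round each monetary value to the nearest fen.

CFR price: CNY 482172.96

Not relevant to the conversion: insurance, destination terminal — on the buyer under both terms; not part of either seller's price.
From FOB to CFR, the seller additionally bears: freight.
CFR price = 473561.79 + 8611.17 = 482172.96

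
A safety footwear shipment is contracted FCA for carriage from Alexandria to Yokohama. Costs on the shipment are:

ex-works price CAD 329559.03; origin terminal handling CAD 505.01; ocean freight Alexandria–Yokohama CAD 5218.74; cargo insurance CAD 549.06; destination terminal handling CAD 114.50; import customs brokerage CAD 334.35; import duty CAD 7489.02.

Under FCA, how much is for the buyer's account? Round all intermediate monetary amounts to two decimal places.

Buyer's account: CAD 14210.68

FCA: the seller delivers export-cleared goods to the carrier; the buyer bears costs from that point.
Seller's account: goods 329559.03 = 329559.03
Buyer's account: origin terminal 505.01 + freight 5218.74 + insurance 549.06 + destination terminal 114.50 + brokerage 334.35 + duty 7489.02 = 14210.68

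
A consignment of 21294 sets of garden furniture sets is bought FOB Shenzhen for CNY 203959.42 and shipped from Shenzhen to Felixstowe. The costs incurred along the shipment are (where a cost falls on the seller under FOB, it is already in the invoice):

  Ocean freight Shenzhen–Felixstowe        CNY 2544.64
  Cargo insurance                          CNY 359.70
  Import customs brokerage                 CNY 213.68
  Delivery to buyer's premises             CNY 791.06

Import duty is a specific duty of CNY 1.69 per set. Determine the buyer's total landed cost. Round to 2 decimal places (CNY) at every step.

FOB: the seller bears costs until goods are on board at the origin port; the buyer bears freight, insurance and all costs thereafter.
CIF value = FOB price + freight + insurance = 203959.42 + 2544.64 + 359.70 = 206863.76
Import duty = 21294 × 1.69 = 35986.86
Buyer bears: freight 2544.64 + insurance 359.70 + brokerage 213.68 + delivery 791.06 + duty 35986.86 = 39895.94
Landed cost = invoice 203959.42 + 39895.94 = 243855.36

Total landed cost: CNY 243855.36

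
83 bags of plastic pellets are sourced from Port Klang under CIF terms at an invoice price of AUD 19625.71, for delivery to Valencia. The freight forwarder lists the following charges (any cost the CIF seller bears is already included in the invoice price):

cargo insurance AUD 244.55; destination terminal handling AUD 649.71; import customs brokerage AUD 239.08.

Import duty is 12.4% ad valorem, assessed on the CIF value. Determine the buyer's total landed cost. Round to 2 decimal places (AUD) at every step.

CIF: the seller pays costs through ocean freight and marine insurance to the destination port.
Already in the invoice (seller's account under CIF): insurance — exclude.
The CIF price already equals the CIF value: 19625.71
Import duty = 19625.71 × 12.4% = 2433.59
Buyer bears: destination terminal 649.71 + brokerage 239.08 + duty 2433.59 = 3322.38
Landed cost = invoice 19625.71 + 3322.38 = 22948.09

Total landed cost: AUD 22948.09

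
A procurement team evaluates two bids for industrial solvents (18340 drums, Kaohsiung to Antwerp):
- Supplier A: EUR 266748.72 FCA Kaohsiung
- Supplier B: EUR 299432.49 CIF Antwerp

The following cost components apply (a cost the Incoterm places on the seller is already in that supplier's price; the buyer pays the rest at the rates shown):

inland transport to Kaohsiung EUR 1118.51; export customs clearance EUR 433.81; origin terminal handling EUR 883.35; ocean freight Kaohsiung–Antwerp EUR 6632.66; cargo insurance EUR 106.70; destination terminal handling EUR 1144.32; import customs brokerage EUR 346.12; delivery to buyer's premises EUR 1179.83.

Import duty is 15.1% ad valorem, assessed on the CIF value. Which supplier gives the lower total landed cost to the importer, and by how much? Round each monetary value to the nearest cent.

Supplier A is cheaper by EUR 28845.28

Supplier A (FCA):
CIF value = FCA price + origin terminal + freight + insurance = 266748.72 + 883.35 + 6632.66 + 106.70 = 274371.43
Import duty = 274371.43 × 15.1% = 41430.09
Buyer bears (A): 883.35 + 6632.66 + 106.70 + 1144.32 + 346.12 + 1179.83 = 10292.98
Landed cost (A) = invoice 266748.72 + 10292.98 + duty 41430.09 = 318471.79
Supplier B (CIF):
The CIF price already equals the CIF value: 299432.49
Import duty = 299432.49 × 15.1% = 45214.31
Buyer bears (B): 1144.32 + 346.12 + 1179.83 = 2670.27
Landed cost (B) = invoice 299432.49 + 2670.27 + duty 45214.31 = 347317.07
Difference = |318471.79 − 347317.07| = 28845.28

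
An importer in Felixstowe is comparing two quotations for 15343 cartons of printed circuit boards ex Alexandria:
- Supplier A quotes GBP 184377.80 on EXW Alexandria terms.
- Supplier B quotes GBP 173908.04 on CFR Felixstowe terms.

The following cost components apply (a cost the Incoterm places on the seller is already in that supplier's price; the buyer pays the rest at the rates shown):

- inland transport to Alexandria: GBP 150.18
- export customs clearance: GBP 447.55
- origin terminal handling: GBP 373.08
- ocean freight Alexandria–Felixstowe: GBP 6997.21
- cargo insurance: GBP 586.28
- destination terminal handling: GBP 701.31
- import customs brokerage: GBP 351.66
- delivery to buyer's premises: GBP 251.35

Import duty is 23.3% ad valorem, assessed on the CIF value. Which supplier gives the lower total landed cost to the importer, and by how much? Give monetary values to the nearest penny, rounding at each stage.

Supplier B is cheaper by GBP 22733.78

Supplier A (EXW):
CIF value = EXW price + inland to port + export clearance + origin terminal + freight + insurance = 184377.80 + 150.18 + 447.55 + 373.08 + 6997.21 + 586.28 = 192932.10
Import duty = 192932.10 × 23.3% = 44953.18
Buyer bears (A): 150.18 + 447.55 + 373.08 + 6997.21 + 586.28 + 701.31 + 351.66 + 251.35 = 9858.62
Landed cost (A) = invoice 184377.80 + 9858.62 + duty 44953.18 = 239189.60
Supplier B (CFR):
CIF value = CFR price + insurance = 173908.04 + 586.28 = 174494.32
Import duty = 174494.32 × 23.3% = 40657.18
Buyer bears (B): 586.28 + 701.31 + 351.66 + 251.35 = 1890.60
Landed cost (B) = invoice 173908.04 + 1890.60 + duty 40657.18 = 216455.82
Difference = |239189.60 − 216455.82| = 22733.78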